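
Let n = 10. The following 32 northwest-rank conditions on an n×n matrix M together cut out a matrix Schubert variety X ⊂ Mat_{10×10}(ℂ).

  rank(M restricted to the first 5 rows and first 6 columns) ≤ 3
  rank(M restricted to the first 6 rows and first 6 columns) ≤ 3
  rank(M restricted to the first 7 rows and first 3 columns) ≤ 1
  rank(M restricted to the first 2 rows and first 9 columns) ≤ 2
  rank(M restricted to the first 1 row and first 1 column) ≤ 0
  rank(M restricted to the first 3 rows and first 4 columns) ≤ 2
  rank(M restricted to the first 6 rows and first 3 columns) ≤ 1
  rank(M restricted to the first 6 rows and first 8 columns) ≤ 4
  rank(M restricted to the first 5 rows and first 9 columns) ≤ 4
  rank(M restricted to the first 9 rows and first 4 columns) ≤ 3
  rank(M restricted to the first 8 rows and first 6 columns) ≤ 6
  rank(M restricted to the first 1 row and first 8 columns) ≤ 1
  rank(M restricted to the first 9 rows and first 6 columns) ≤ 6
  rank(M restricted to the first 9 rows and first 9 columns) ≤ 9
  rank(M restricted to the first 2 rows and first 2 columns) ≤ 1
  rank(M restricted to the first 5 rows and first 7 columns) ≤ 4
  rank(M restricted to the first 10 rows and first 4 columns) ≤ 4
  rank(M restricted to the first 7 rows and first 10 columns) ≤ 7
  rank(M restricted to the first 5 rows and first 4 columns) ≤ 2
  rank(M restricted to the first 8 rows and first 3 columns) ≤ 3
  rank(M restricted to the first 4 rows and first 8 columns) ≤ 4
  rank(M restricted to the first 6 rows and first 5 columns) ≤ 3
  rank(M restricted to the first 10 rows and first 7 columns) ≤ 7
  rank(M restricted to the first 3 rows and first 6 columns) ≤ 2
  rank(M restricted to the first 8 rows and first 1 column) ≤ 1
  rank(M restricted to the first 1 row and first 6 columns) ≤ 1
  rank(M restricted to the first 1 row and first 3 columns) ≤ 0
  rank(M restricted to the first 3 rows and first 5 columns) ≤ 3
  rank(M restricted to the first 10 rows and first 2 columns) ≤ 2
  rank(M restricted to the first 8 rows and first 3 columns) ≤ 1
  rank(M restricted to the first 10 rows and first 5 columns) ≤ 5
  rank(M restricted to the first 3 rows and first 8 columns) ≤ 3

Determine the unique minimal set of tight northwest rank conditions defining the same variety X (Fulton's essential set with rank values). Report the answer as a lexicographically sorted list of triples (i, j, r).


Propagating the 32 rank bounds to every northwest block:

  i=1: 0  0  0  1  1  1  1  1  1  1
  i=2: 1  1  1  2  2  2  2  2  2  2
  i=3: 1  1  1  2  2  2  3  3  3  3
  i=4: 1  1  1  2  3  3  4  4  4  4
  i=5: 1  1  1  2  3  3  4  4  4  5
  i=6: 1  1  1  2  3  3  4  4  5  6
  i=7: 1  1  1  2  3  4  5  5  6  7
  i=8: 1  1  1  2  3  4  5  6  7  8
  i=9: 1  2  2  3  4  5  6  7  8  9
  i=10: 1  2  3  4  5  6  7  8  9  10

second differences of R give the permutation w = (4, 1, 7, 5, 10, 9, 6, 8, 2, 3).

ℓ(w)=22; the 6 essential cells (i,j,r):

[(1, 3, 0), (3, 6, 2), (5, 9, 4), (6, 6, 3), (6, 8, 4), (8, 3, 1)]


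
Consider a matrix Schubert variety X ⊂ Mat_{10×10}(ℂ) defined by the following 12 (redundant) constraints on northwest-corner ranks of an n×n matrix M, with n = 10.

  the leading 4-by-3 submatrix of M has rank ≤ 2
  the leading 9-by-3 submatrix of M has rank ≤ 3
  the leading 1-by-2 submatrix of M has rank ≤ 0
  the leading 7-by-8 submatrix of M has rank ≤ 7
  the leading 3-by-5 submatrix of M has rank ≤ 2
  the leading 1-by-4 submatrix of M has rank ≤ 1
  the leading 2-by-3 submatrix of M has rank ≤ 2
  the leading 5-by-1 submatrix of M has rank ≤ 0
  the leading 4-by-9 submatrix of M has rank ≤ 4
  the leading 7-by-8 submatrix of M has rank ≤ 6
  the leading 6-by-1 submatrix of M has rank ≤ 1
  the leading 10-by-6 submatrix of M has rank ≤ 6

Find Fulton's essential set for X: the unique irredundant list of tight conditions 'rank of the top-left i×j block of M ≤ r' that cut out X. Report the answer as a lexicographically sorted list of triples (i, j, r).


Reconstructing r_w from the 12 given conditions:

  row 1: 0, 0, 1, 1, 1, 1, 1, 1, 1, 1
  row 2: 0, 1, 2, 2, 2, 2, 2, 2, 2, 2
  row 3: 0, 1, 2, 2, 2, 3, 3, 3, 3, 3
  row 4: 0, 1, 2, 3, 3, 4, 4, 4, 4, 4
  row 5: 0, 1, 2, 3, 4, 5, 5, 5, 5, 5
  row 6: 1, 2, 3, 4, 5, 6, 6, 6, 6, 6
  row 7: 1, 2, 3, 4, 5, 6, 6, 6, 7, 7
  row 8: 1, 2, 3, 4, 5, 6, 7, 7, 8, 8
  row 9: 1, 2, 3, 4, 5, 6, 7, 8, 9, 9
  row 10: 1, 2, 3, 4, 5, 6, 7, 8, 9, 10

reading off 1-entries of Δ²R: w = (3, 2, 6, 4, 5, 1, 9, 7, 8, 10).

Rothe diagram D(w) (10 cells), 4 SE-corners (essential conditions):

[(1, 2, 0), (3, 5, 2), (5, 1, 0), (7, 8, 6)]


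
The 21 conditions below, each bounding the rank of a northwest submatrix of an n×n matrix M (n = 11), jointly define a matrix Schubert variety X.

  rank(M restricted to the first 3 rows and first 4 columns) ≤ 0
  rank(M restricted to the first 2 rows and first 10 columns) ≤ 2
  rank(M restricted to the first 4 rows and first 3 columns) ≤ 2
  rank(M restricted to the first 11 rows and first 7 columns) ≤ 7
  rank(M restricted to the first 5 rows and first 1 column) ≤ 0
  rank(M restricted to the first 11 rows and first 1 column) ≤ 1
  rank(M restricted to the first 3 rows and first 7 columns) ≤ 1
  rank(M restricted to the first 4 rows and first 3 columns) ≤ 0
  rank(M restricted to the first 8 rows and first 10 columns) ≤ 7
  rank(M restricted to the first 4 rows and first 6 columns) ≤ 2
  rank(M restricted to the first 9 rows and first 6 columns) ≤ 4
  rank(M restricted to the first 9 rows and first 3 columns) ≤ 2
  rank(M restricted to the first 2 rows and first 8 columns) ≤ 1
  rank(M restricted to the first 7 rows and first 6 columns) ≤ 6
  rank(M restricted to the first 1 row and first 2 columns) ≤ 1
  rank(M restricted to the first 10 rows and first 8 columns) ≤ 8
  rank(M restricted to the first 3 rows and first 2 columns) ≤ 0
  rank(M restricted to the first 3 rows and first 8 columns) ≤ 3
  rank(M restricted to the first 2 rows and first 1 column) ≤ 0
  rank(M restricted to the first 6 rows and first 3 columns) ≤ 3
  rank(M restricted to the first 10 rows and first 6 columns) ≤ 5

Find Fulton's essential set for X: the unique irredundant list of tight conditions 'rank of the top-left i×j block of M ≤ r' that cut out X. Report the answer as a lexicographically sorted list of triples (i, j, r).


Reconstructing r_w from the 21 given conditions:

  0  0  0  0  1  1  1  1  1  1  1
  0  0  0  0  1  1  1  1  2  2  2
  0  0  0  0  1  1  1  2  3  3  3
  0  0  0  1  2  2  2  3  4  4  4
  0  1  1  2  3  3  3  4  5  5  5
  1  2  2  3  4  4  4  5  6  6  6
  1  2  2  3  4  4  5  6  7  7  7
  1  2  2  3  4  4  5  6  7  7  8
  1  2  2  3  4  4  5  6  7  8  9
  1  2  3  4  5  5  6  7  8  9  10
  1  2  3  4  5  6  7  8  9  10  11

second differences of R give the permutation w = (5, 9, 8, 4, 2, 1, 7, 11, 10, 3, 6).

Fulton essential set (8 of the 28 Rothe cells):

[(2, 8, 1), (3, 4, 0), (3, 7, 1), (4, 3, 0), (5, 1, 0), (8, 10, 7), (9, 3, 2), (9, 6, 4)]


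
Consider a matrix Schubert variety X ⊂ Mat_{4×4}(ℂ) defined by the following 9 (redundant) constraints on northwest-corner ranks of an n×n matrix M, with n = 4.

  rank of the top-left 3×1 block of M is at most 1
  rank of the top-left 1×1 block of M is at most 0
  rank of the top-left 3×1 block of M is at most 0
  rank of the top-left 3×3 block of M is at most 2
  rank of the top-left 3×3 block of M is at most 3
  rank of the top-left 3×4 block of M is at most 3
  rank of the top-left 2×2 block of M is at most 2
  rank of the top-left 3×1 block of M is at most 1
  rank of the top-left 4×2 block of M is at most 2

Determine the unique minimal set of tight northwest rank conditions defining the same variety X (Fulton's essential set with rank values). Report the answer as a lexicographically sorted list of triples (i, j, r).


Rank table r_w(4×4) implied by the 9 constraints:

  i=1: 0 1 1 1
  i=2: 0 1 2 2
  i=3: 0 1 2 3
  i=4: 1 2 3 4

giving w = (2, 3, 4, 1) via Δ²R.

D(w) has 3 cells with 1 SE-corner; essential set:

[(3, 1, 0)]


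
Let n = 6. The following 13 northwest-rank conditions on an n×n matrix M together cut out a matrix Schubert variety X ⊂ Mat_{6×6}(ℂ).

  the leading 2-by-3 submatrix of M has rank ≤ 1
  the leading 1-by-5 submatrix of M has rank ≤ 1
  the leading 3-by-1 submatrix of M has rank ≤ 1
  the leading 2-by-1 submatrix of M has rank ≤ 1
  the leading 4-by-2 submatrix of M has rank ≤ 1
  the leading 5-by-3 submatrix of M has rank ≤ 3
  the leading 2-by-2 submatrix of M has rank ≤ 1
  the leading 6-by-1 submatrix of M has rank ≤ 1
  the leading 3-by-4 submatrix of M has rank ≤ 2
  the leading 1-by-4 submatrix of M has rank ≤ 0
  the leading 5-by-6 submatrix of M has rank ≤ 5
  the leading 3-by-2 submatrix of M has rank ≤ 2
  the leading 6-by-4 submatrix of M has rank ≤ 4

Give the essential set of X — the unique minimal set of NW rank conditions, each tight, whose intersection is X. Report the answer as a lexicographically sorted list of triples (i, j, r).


Rank table r_w(6×6) implied by the 13 constraints:

  row 1: 0 | 0 | 0 | 0 | 1 | 1
  row 2: 1 | 1 | 1 | 1 | 2 | 2
  row 3: 1 | 1 | 2 | 2 | 3 | 3
  row 4: 1 | 1 | 2 | 3 | 4 | 4
  row 5: 1 | 2 | 3 | 4 | 5 | 5
  row 6: 1 | 2 | 3 | 4 | 5 | 6

second differences of R give the permutation w = (5, 1, 3, 4, 2, 6).

D(w) has 6 cells with 2 SE-corners; essential set:

[(1, 4, 0), (4, 2, 1)]


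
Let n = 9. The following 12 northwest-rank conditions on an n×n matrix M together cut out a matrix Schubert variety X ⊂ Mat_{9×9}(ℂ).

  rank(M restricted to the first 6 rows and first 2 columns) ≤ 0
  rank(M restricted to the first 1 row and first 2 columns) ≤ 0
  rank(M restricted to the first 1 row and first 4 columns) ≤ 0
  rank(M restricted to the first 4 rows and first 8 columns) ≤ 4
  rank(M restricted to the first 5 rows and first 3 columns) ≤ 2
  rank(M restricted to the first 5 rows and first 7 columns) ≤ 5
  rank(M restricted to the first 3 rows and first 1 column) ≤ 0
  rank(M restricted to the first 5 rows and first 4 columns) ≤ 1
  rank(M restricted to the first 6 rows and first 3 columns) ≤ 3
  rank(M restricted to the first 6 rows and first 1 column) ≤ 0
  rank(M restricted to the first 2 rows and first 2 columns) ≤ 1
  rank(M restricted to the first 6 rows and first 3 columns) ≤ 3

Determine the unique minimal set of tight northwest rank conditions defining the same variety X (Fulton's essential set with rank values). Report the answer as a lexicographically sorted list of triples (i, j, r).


Recovering R(i,j) via the rank-extension bound from the 12 conditions:

  row 1: 0, 0, 0, 0, 1, 1, 1, 1, 1
  row 2: 0, 0, 1, 1, 2, 2, 2, 2, 2
  row 3: 0, 0, 1, 1, 2, 3, 3, 3, 3
  row 4: 0, 0, 1, 1, 2, 3, 4, 4, 4
  row 5: 0, 0, 1, 1, 2, 3, 4, 5, 5
  row 6: 0, 0, 1, 2, 3, 4, 5, 6, 6
  row 7: 1, 1, 2, 3, 4, 5, 6, 7, 7
  row 8: 1, 2, 3, 4, 5, 6, 7, 8, 8
  row 9: 1, 2, 3, 4, 5, 6, 7, 8, 9

second differences of R give the permutation w = (5, 3, 6, 7, 8, 4, 1, 2, 9).

Fulton essential set (3 of the 17 Rothe cells):

[(1, 4, 0), (5, 4, 1), (6, 2, 0)]


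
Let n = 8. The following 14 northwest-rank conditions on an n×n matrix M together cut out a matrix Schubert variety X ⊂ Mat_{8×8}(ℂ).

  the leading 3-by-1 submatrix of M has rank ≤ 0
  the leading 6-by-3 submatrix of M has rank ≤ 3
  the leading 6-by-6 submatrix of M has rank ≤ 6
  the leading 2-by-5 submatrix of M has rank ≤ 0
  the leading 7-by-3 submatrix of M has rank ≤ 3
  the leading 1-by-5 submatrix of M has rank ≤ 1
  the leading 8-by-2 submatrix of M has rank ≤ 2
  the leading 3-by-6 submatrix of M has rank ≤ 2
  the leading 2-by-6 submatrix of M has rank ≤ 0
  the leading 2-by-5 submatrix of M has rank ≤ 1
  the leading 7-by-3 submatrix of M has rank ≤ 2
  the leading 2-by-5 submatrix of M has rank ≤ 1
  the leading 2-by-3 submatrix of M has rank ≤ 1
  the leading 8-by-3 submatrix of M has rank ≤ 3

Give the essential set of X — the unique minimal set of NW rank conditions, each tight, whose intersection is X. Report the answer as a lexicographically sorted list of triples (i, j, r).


Reconstructing r_w from the 14 given conditions:

  row 1: 0, 0, 0, 0, 0, 0, 1, 1
  row 2: 0, 0, 0, 0, 0, 0, 1, 2
  row 3: 0, 1, 1, 1, 1, 1, 2, 3
  row 4: 1, 2, 2, 2, 2, 2, 3, 4
  row 5: 1, 2, 2, 3, 3, 3, 4, 5
  row 6: 1, 2, 2, 3, 4, 4, 5, 6
  row 7: 1, 2, 2, 3, 4, 5, 6, 7
  row 8: 1, 2, 3, 4, 5, 6, 7, 8

giving w = (7, 8, 2, 1, 4, 5, 6, 3) via Δ²R.

ℓ(w)=16; the 3 essential cells (i,j,r):

[(2, 6, 0), (3, 1, 0), (7, 3, 2)]


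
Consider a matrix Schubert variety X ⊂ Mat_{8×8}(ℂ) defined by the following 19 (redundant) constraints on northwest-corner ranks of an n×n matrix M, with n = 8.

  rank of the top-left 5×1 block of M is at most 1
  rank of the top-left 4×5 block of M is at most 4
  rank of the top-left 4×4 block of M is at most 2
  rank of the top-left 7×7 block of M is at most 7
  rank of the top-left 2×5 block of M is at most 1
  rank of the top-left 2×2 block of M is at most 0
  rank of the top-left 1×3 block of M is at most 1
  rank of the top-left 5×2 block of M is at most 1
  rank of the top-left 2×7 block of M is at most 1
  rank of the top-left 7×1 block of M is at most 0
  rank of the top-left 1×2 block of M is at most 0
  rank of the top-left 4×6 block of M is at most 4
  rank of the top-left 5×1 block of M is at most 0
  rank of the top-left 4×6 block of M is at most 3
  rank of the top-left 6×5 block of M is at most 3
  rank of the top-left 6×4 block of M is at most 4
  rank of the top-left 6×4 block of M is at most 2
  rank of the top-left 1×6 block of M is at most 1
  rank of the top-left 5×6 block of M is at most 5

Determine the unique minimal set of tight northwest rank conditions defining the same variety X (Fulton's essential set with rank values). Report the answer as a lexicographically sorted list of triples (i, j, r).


Recovering R(i,j) via the rank-extension bound from the 19 conditions:

  0 0 1 1 1 1 1 1
  0 0 1 1 1 1 1 2
  0 1 2 2 2 2 2 3
  0 1 2 2 3 3 3 4
  0 1 2 2 3 4 4 5
  0 1 2 2 3 4 5 6
  0 1 2 3 4 5 6 7
  1 2 3 4 5 6 7 8

giving w = (3, 8, 2, 5, 6, 7, 4, 1) via Δ²R.

4 SE-corners of the 16-cell Rothe diagram give Ess(w):

[(2, 2, 0), (2, 7, 1), (6, 4, 2), (7, 1, 0)]


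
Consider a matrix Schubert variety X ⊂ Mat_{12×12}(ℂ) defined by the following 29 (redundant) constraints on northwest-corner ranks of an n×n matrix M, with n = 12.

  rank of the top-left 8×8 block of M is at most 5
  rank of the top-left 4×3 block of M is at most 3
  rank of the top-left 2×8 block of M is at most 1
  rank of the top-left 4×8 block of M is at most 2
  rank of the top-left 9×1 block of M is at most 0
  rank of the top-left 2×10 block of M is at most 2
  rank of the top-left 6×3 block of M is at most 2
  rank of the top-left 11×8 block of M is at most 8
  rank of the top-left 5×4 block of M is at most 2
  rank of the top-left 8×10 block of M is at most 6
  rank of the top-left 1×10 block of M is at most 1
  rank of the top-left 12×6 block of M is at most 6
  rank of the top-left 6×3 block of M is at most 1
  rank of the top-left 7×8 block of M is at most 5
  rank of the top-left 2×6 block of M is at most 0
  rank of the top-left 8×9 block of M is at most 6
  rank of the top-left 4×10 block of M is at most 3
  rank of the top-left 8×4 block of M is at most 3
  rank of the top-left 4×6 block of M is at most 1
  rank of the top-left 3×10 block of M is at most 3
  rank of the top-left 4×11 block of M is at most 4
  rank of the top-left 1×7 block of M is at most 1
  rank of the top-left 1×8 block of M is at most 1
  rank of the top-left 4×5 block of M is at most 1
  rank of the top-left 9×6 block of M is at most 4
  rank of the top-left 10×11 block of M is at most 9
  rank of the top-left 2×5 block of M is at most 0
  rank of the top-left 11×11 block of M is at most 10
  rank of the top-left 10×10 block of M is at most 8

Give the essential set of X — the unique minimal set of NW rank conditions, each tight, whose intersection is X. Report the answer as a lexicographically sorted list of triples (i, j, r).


Reconstructing r_w from the 29 given conditions:

  0 0 0 0 0 0 1 1 1 1 1 1
  0 0 0 0 0 0 1 1 2 2 2 2
  0 1 1 1 1 1 2 2 3 3 3 3
  0 1 1 1 1 1 2 2 3 3 4 4
  0 1 1 2 2 2 3 3 4 4 5 5
  0 1 1 2 3 3 4 4 5 5 6 6
  0 1 2 3 4 4 5 5 6 6 7 7
  0 1 2 3 4 4 5 5 6 6 7 8
  0 1 2 3 4 4 5 6 7 7 8 9
  1 2 3 4 5 5 6 7 8 8 9 10
  1 2 3 4 5 6 7 8 9 9 10 11
  1 2 3 4 5 6 7 8 9 10 11 12

the unique w with this rank table is (7, 9, 2, 11, 4, 5, 3, 12, 8, 1, 6, 10).

|D(w)|=32, |Ess(w)|=10:

[(2, 6, 0), (2, 8, 1), (4, 6, 1), (4, 8, 2), (4, 10, 3), (6, 3, 1), (8, 8, 5), (8, 10, 6), (9, 1, 0), (9, 6, 4)]


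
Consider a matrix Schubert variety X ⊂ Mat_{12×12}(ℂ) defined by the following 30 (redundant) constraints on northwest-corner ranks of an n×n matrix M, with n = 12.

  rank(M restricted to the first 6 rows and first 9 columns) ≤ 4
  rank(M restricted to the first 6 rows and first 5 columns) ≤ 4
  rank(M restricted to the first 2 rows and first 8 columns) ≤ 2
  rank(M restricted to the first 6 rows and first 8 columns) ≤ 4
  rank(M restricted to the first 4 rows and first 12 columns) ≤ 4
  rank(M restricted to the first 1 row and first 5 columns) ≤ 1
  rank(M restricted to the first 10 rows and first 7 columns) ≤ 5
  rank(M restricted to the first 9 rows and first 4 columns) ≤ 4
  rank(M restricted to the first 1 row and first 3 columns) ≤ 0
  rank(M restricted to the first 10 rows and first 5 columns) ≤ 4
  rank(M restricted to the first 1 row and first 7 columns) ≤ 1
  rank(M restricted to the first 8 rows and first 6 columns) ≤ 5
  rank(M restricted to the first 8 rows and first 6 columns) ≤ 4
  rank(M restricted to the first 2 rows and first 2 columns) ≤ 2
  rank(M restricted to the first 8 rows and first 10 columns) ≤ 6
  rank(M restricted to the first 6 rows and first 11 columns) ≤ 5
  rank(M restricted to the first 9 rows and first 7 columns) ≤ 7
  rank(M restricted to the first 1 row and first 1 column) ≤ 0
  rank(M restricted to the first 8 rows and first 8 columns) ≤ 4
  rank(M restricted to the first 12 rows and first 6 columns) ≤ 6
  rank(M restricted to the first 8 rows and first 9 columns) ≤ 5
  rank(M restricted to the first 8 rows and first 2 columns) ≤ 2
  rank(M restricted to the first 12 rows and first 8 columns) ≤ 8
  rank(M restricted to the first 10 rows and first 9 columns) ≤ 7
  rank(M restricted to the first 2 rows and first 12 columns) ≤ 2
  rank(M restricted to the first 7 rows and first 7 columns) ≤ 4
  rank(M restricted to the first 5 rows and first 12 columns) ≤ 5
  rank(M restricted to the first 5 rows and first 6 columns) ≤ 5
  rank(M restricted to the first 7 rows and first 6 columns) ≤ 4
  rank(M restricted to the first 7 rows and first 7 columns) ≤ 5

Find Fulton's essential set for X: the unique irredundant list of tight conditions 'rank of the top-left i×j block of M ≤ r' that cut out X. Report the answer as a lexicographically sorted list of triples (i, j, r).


Computing R[i][j] = min implied NW-rank bound (n=12, 30 conditions):

  0 0 0 1 1 1 1 1 1 1 1 1
  1 1 1 2 2 2 2 2 2 2 2 2
  1 2 2 3 3 3 3 3 3 3 3 3
  1 2 3 4 4 4 4 4 4 4 4 4
  1 2 3 4 4 4 4 4 4 5 5 5
  1 2 3 4 4 4 4 4 4 5 5 6
  1 2 3 4 4 4 4 4 5 6 6 7
  1 2 3 4 4 4 4 4 5 6 7 8
  1 2 3 4 4 5 5 5 6 7 8 9
  1 2 3 4 4 5 5 6 7 8 9 10
  1 2 3 4 5 6 6 7 8 9 10 11
  1 2 3 4 5 6 7 8 9 10 11 12

hence w(1..12) = (4, 1, 2, 3, 10, 12, 9, 11, 6, 8, 5, 7).

Rothe diagram D(w) (25 cells), 6 SE-corners (essential conditions):

[(1, 3, 0), (6, 9, 4), (6, 11, 5), (8, 8, 4), (10, 5, 4), (10, 7, 5)]


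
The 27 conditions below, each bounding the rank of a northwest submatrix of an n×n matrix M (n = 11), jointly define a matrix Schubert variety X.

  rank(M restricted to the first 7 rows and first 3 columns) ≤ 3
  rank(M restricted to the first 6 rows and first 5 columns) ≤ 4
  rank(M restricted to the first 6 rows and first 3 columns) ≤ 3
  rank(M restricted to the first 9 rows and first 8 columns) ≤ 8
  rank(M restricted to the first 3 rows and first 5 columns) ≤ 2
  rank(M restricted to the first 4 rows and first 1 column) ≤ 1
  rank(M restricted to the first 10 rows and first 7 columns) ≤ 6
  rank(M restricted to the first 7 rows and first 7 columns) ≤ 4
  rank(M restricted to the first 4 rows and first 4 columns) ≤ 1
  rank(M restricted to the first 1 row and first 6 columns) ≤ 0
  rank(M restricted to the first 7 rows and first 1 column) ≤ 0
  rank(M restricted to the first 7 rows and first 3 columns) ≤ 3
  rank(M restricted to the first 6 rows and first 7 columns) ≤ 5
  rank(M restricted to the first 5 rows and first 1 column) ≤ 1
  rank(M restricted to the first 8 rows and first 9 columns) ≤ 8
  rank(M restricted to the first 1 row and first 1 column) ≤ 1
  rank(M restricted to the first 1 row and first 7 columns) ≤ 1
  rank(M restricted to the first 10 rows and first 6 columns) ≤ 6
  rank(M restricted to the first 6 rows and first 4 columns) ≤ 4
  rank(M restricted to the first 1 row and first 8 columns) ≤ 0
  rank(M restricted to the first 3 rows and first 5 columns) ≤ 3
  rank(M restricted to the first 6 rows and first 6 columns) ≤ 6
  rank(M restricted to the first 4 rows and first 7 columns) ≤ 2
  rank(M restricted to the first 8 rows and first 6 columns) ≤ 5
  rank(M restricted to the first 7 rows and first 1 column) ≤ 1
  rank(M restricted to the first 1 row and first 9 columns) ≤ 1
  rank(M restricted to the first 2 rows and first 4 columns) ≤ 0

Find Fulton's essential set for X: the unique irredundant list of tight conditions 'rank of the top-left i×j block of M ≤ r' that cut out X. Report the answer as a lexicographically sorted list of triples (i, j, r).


Computing R[i][j] = min implied NW-rank bound (n=11, 27 conditions):

  i=1: 0 | 0 | 0 | 0 | 0 | 0 | 0 | 0 | 1 | 1 | 1
  i=2: 0 | 0 | 0 | 0 | 1 | 1 | 1 | 1 | 2 | 2 | 2
  i=3: 0 | 1 | 1 | 1 | 2 | 2 | 2 | 2 | 3 | 3 | 3
  i=4: 0 | 1 | 1 | 1 | 2 | 2 | 2 | 3 | 4 | 4 | 4
  i=5: 0 | 1 | 2 | 2 | 3 | 3 | 3 | 4 | 5 | 5 | 5
  i=6: 0 | 1 | 2 | 3 | 4 | 4 | 4 | 5 | 6 | 6 | 6
  i=7: 0 | 1 | 2 | 3 | 4 | 4 | 4 | 5 | 6 | 7 | 7
  i=8: 1 | 2 | 3 | 4 | 5 | 5 | 5 | 6 | 7 | 8 | 8
  i=9: 1 | 2 | 3 | 4 | 5 | 6 | 6 | 7 | 8 | 9 | 9
  i=10: 1 | 2 | 3 | 4 | 5 | 6 | 6 | 7 | 8 | 9 | 10
  i=11: 1 | 2 | 3 | 4 | 5 | 6 | 7 | 8 | 9 | 10 | 11

the unique w with this rank table is (9, 5, 2, 8, 3, 4, 10, 1, 6, 11, 7).

7 SE-corners of the 24-cell Rothe diagram give Ess(w):

[(1, 8, 0), (2, 4, 0), (4, 4, 1), (4, 7, 2), (7, 1, 0), (7, 7, 4), (10, 7, 6)]


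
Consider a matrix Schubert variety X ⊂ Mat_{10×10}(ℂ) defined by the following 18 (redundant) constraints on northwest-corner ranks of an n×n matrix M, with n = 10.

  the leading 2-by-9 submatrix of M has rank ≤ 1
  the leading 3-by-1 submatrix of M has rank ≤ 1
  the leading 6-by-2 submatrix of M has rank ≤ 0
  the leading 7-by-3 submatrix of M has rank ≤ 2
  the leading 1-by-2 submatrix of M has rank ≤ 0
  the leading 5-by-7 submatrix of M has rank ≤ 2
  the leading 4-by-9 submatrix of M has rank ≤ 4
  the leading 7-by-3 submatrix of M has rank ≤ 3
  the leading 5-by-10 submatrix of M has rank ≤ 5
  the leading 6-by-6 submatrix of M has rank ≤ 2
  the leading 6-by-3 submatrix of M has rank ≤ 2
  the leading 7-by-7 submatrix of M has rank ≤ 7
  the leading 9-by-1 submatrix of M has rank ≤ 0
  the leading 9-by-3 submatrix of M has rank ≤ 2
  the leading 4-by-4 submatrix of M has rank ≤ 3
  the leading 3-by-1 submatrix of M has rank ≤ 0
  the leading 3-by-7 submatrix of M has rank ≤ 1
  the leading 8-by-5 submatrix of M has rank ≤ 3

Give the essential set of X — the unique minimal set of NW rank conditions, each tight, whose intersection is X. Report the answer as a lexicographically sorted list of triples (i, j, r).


Rank table r_w(10×10) implied by the 18 constraints:

  i=1: 0 0 1 1 1 1 1 1 1 1
  i=2: 0 0 1 1 1 1 1 1 1 2
  i=3: 0 0 1 1 1 1 1 2 2 3
  i=4: 0 0 1 2 2 2 2 3 3 4
  i=5: 0 0 1 2 2 2 2 3 4 5
  i=6: 0 0 1 2 2 2 3 4 5 6
  i=7: 0 1 2 3 3 3 4 5 6 7
  i=8: 0 1 2 3 3 4 5 6 7 8
  i=9: 0 1 2 3 4 5 6 7 8 9
  i=10: 1 2 3 4 5 6 7 8 9 10

second differences of R give the permutation w = (3, 10, 8, 4, 9, 7, 2, 6, 5, 1).

ℓ(w)=31; the 7 essential cells (i,j,r):

[(2, 9, 1), (3, 7, 1), (5, 7, 2), (6, 2, 0), (6, 6, 2), (8, 5, 3), (9, 1, 0)]


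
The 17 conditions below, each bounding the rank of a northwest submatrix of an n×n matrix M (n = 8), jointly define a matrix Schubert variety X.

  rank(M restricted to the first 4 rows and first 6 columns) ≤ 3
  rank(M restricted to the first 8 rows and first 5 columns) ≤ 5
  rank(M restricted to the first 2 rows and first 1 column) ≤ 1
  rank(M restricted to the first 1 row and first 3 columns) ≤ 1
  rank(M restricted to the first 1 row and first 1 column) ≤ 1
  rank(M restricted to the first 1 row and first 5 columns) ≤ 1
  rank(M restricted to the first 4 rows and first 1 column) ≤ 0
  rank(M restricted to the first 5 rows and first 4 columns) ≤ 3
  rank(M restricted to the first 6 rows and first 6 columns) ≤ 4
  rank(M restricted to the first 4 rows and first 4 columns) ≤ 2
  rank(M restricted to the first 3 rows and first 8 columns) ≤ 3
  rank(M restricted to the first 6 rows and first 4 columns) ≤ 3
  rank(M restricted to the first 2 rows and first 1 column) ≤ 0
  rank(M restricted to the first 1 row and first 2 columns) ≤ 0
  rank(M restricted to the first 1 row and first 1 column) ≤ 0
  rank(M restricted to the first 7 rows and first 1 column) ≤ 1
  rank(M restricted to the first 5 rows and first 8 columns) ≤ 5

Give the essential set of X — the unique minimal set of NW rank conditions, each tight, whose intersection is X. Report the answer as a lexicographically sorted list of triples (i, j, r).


Recovering R(i,j) via the rank-extension bound from the 17 conditions:

  row 1: 0 | 0 | 1 | 1 | 1 | 1 | 1 | 1
  row 2: 0 | 1 | 2 | 2 | 2 | 2 | 2 | 2
  row 3: 0 | 1 | 2 | 2 | 3 | 3 | 3 | 3
  row 4: 0 | 1 | 2 | 2 | 3 | 3 | 4 | 4
  row 5: 1 | 2 | 3 | 3 | 4 | 4 | 5 | 5
  row 6: 1 | 2 | 3 | 3 | 4 | 4 | 5 | 6
  row 7: 1 | 2 | 3 | 4 | 5 | 5 | 6 | 7
  row 8: 1 | 2 | 3 | 4 | 5 | 6 | 7 | 8

hence w(1..8) = (3, 2, 5, 7, 1, 8, 4, 6).

6 SE-corners of the 10-cell Rothe diagram give Ess(w):

[(1, 2, 0), (4, 1, 0), (4, 4, 2), (4, 6, 3), (6, 4, 3), (6, 6, 4)]


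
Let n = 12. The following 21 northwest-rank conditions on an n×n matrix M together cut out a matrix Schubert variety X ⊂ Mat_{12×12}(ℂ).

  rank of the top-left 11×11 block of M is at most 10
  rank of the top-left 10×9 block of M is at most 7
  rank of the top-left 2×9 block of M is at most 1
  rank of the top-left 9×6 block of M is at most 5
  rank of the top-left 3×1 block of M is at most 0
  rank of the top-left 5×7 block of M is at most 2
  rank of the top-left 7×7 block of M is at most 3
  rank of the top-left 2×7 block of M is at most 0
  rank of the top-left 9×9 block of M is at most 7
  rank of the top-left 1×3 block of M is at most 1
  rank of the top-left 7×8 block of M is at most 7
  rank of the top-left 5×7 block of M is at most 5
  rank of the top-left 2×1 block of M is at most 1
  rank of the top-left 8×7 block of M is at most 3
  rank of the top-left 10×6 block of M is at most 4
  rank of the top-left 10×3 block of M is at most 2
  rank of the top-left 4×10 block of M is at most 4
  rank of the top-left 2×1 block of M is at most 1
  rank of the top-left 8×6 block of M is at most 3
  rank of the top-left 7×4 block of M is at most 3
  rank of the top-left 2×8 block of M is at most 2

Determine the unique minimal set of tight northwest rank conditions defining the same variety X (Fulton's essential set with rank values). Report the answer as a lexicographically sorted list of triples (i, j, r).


Computing R[i][j] = min implied NW-rank bound (n=12, 21 conditions):

  row 1: 0 0 0 0 0 0 0 1 1 1 1 1
  row 2: 0 0 0 0 0 0 0 1 1 2 2 2
  row 3: 0 1 1 1 1 1 1 2 2 3 3 3
  row 4: 1 2 2 2 2 2 2 3 3 4 4 4
  row 5: 1 2 2 2 2 2 2 3 4 5 5 5
  row 6: 1 2 2 3 3 3 3 4 5 6 6 6
  row 7: 1 2 2 3 3 3 3 4 5 6 7 7
  row 8: 1 2 2 3 3 3 3 4 5 6 7 8
  row 9: 1 2 2 3 4 4 4 5 6 7 8 9
  row 10: 1 2 2 3 4 4 5 6 7 8 9 10
  row 11: 1 2 3 4 5 5 6 7 8 9 10 11
  row 12: 1 2 3 4 5 6 7 8 9 10 11 12

second differences of R give the permutation w = (8, 10, 2, 1, 9, 4, 11, 12, 5, 7, 3, 6).

Rothe diagram D(w) (33 cells), 7 SE-corners (essential conditions):

[(2, 7, 0), (2, 9, 1), (3, 1, 0), (5, 7, 2), (8, 7, 3), (10, 3, 2), (10, 6, 4)]


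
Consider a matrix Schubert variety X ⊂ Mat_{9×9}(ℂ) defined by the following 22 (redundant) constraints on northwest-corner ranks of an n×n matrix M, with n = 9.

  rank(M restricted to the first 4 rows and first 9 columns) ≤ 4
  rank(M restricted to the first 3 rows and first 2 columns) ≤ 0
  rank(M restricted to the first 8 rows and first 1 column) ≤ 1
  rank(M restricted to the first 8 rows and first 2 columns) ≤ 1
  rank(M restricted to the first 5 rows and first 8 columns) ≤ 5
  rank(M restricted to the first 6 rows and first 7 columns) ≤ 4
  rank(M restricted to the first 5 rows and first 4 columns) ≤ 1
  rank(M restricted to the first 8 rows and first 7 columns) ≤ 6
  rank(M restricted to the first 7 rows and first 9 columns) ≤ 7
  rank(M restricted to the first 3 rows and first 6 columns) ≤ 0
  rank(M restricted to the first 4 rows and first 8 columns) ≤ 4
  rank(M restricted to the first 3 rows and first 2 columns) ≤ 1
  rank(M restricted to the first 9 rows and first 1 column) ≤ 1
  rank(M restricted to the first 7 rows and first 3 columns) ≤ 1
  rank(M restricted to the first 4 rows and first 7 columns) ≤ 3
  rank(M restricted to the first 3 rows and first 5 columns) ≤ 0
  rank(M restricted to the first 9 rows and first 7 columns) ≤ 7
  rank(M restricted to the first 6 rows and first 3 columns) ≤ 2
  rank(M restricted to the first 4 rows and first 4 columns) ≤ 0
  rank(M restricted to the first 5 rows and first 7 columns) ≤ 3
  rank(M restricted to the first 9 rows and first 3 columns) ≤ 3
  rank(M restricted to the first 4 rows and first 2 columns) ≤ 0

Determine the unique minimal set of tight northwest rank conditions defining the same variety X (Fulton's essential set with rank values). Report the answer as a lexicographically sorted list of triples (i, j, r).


Propagating the 22 rank bounds to every northwest block:

  row 1: 0 | 0 | 0 | 0 | 0 | 0 | 1 | 1 | 1
  row 2: 0 | 0 | 0 | 0 | 0 | 0 | 1 | 2 | 2
  row 3: 0 | 0 | 0 | 0 | 0 | 0 | 1 | 2 | 3
  row 4: 0 | 0 | 0 | 0 | 1 | 1 | 2 | 3 | 4
  row 5: 1 | 1 | 1 | 1 | 2 | 2 | 3 | 4 | 5
  row 6: 1 | 1 | 1 | 2 | 3 | 3 | 4 | 5 | 6
  row 7: 1 | 1 | 1 | 2 | 3 | 4 | 5 | 6 | 7
  row 8: 1 | 1 | 2 | 3 | 4 | 5 | 6 | 7 | 8
  row 9: 1 | 2 | 3 | 4 | 5 | 6 | 7 | 8 | 9

second differences of R give the permutation w = (7, 8, 9, 5, 1, 4, 6, 3, 2).

4 SE-corners of the 27-cell Rothe diagram give Ess(w):

[(3, 6, 0), (4, 4, 0), (7, 3, 1), (8, 2, 1)]


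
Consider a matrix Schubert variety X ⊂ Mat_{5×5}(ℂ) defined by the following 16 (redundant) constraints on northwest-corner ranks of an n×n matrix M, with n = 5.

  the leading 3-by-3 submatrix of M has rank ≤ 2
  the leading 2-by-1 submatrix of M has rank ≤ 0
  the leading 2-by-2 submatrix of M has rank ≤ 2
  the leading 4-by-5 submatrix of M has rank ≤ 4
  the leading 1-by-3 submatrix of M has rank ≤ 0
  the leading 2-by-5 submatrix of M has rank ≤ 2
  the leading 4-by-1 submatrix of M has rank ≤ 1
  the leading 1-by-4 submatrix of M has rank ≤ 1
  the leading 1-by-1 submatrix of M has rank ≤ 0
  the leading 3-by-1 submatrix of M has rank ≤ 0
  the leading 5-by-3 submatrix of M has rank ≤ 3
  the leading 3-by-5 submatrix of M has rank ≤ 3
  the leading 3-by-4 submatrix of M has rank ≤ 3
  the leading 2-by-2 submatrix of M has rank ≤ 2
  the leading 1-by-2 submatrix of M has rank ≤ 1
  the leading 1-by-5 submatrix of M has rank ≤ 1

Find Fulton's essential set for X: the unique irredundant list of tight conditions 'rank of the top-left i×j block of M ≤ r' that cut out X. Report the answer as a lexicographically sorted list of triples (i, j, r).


The tightest implied rank at each (i,j), from the 16 conditions:

  row 1: 0, 0, 0, 1, 1
  row 2: 0, 1, 1, 2, 2
  row 3: 0, 1, 2, 3, 3
  row 4: 1, 2, 3, 4, 4
  row 5: 1, 2, 3, 4, 5

second differences of R give the permutation w = (4, 2, 3, 1, 5).

Fulton essential set (2 of the 5 Rothe cells):

[(1, 3, 0), (3, 1, 0)]


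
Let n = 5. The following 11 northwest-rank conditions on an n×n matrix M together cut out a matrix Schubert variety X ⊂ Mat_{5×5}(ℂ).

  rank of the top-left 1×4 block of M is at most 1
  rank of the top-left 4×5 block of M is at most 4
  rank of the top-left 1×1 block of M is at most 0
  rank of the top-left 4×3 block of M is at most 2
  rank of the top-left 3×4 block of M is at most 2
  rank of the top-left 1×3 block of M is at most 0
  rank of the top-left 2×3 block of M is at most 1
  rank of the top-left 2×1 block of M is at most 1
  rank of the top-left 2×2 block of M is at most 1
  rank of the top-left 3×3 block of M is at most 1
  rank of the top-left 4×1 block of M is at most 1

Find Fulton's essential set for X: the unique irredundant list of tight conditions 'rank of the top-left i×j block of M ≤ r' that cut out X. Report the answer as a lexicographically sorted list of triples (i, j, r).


Recovering R(i,j) via the rank-extension bound from the 11 conditions:

  row 1: 0 0 0 1 1
  row 2: 1 1 1 2 2
  row 3: 1 1 1 2 3
  row 4: 1 2 2 3 4
  row 5: 1 2 3 4 5

the unique w with this rank table is (4, 1, 5, 2, 3).

|D(w)|=5, |Ess(w)|=2:

[(1, 3, 0), (3, 3, 1)]


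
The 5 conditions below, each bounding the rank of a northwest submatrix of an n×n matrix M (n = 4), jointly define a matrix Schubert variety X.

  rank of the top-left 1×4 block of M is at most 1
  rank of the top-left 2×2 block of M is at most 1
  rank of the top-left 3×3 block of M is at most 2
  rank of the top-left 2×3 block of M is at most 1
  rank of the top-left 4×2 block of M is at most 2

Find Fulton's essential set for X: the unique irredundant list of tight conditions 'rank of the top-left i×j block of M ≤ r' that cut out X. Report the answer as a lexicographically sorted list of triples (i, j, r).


The tightest implied rank at each (i,j), from the 5 conditions:

  1, 1, 1, 1
  1, 1, 1, 2
  1, 2, 2, 3
  1, 2, 3, 4

the unique w with this rank table is (1, 4, 2, 3).

1 SE-corner of the 2-cell Rothe diagram gives Ess(w):

[(2, 3, 1)]


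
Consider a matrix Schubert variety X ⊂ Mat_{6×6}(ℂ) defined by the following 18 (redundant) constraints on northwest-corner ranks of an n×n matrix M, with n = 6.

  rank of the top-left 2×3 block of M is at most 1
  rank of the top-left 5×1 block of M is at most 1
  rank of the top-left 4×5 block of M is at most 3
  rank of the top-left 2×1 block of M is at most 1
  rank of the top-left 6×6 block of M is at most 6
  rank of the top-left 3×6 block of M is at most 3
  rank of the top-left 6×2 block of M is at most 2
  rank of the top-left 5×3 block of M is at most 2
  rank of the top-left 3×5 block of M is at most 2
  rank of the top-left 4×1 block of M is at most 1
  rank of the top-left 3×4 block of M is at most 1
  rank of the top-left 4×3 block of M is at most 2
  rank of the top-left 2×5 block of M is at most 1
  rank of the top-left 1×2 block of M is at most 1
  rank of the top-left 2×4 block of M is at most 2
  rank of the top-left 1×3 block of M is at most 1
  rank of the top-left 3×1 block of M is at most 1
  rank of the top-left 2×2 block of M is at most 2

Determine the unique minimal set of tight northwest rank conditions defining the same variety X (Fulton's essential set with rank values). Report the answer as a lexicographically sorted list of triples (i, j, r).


Computing R[i][j] = min implied NW-rank bound (n=6, 18 conditions):

  i=1: 1 | 1 | 1 | 1 | 1 | 1
  i=2: 1 | 1 | 1 | 1 | 1 | 2
  i=3: 1 | 1 | 1 | 1 | 2 | 3
  i=4: 1 | 2 | 2 | 2 | 3 | 4
  i=5: 1 | 2 | 2 | 3 | 4 | 5
  i=6: 1 | 2 | 3 | 4 | 5 | 6

hence w(1..6) = (1, 6, 5, 2, 4, 3).

ℓ(w)=8; the 3 essential cells (i,j,r):

[(2, 5, 1), (3, 4, 1), (5, 3, 2)]


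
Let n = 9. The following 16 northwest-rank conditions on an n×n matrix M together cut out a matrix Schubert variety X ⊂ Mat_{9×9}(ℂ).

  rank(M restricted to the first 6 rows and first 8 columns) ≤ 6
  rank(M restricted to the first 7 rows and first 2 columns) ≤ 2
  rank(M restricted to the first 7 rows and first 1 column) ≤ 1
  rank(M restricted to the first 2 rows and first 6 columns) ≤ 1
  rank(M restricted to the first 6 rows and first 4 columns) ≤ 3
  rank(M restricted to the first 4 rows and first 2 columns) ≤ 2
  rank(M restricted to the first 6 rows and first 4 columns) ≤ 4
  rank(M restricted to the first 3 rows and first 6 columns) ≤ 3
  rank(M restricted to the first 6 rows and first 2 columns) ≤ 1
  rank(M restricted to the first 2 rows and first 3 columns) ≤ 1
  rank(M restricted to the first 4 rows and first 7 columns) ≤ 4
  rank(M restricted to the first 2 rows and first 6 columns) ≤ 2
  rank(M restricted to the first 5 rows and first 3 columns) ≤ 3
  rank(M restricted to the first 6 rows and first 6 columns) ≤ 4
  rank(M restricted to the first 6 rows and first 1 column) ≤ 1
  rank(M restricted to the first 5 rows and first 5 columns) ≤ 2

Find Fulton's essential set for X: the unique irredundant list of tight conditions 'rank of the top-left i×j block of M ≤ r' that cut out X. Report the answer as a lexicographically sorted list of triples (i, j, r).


Reconstructing r_w from the 16 given conditions:

  row 1: 1, 1, 1, 1, 1, 1, 1, 1, 1
  row 2: 1, 1, 1, 1, 1, 1, 2, 2, 2
  row 3: 1, 1, 2, 2, 2, 2, 3, 3, 3
  row 4: 1, 1, 2, 2, 2, 3, 4, 4, 4
  row 5: 1, 1, 2, 2, 2, 3, 4, 5, 5
  row 6: 1, 1, 2, 3, 3, 4, 5, 6, 6
  row 7: 1, 2, 3, 4, 4, 5, 6, 7, 7
  row 8: 1, 2, 3, 4, 5, 6, 7, 8, 8
  row 9: 1, 2, 3, 4, 5, 6, 7, 8, 9

hence w(1..9) = (1, 7, 3, 6, 8, 4, 2, 5, 9).

ℓ(w)=13; the 3 essential cells (i,j,r):

[(2, 6, 1), (5, 5, 2), (6, 2, 1)]


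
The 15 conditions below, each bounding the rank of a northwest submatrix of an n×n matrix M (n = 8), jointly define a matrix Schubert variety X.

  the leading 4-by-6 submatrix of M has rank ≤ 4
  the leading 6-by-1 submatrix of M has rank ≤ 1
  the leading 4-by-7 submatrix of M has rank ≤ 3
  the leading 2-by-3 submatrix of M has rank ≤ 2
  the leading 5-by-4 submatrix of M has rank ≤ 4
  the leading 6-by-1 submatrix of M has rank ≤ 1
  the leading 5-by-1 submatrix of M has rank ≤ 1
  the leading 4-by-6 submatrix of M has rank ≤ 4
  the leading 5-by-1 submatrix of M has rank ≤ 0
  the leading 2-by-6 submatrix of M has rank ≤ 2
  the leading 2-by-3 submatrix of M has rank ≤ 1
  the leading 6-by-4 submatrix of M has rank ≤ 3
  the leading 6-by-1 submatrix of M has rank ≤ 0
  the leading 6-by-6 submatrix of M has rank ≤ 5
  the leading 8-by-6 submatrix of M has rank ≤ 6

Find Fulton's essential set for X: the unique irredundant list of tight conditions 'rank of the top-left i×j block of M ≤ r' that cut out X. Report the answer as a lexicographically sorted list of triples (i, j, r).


Propagating the 15 rank bounds to every northwest block:

  R[1]: 0 1 1 1 1 1 1 1
  R[2]: 0 1 1 2 2 2 2 2
  R[3]: 0 1 2 3 3 3 3 3
  R[4]: 0 1 2 3 3 3 3 4
  R[5]: 0 1 2 3 4 4 4 5
  R[6]: 0 1 2 3 4 5 5 6
  R[7]: 1 2 3 4 5 6 6 7
  R[8]: 1 2 3 4 5 6 7 8

second differences of R give the permutation w = (2, 4, 3, 8, 5, 6, 1, 7).

ℓ(w)=10; the 3 essential cells (i,j,r):

[(2, 3, 1), (4, 7, 3), (6, 1, 0)]


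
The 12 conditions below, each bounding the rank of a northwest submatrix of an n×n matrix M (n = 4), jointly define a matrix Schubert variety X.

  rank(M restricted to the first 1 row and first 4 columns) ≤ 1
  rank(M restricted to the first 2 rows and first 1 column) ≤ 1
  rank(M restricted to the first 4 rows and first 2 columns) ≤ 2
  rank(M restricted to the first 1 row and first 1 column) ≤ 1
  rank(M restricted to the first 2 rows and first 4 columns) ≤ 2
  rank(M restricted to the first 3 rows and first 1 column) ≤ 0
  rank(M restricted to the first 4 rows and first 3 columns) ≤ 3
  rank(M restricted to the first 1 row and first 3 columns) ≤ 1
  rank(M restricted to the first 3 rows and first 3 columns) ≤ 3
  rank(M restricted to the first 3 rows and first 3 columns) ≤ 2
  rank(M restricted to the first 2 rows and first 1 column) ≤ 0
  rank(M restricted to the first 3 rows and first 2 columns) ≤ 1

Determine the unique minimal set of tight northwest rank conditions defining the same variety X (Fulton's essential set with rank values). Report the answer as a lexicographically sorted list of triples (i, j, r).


The tightest implied rank at each (i,j), from the 12 conditions:

  i=1: 0, 1, 1, 1
  i=2: 0, 1, 2, 2
  i=3: 0, 1, 2, 3
  i=4: 1, 2, 3, 4

so w = (2, 3, 4, 1).

Fulton essential set (1 of the 3 Rothe cells):

[(3, 1, 0)]
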